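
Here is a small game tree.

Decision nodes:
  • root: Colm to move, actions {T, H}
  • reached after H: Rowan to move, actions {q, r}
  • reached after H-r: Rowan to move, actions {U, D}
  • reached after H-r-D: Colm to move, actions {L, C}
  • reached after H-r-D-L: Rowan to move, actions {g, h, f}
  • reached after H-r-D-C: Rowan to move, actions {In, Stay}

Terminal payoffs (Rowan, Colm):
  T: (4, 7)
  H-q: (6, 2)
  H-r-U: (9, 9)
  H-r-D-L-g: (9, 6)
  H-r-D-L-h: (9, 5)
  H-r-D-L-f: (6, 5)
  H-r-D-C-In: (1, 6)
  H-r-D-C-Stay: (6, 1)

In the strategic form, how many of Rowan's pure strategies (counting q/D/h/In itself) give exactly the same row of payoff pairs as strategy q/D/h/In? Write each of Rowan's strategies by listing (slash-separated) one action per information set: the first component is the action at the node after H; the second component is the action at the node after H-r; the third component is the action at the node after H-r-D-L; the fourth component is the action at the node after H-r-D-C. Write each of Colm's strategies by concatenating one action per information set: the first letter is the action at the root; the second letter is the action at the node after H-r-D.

Row for q/D/h/In (columns TL, TC, HL, HC): (4,7) (4,7) (6,2) (6,2).
Under q/D/h/In, Rowan's choice at the node after H-r and at the node after H-r-D-L and at the node after H-r-D-C can never be reached regardless of what Colm does, so varying those choices leaves every outcome unchanged.
Holding the reachable choices fixed and varying the unreachable ones freely already gives 2 × 3 × 2 = 12 equivalent strategies.
No other strategy reproduces this row, so those 12 are the full class: q/U/g/In, q/U/g/Stay, q/U/h/In, q/U/h/Stay, q/U/f/In, q/U/f/Stay, q/D/g/In, q/D/g/Stay, q/D/h/In, q/D/h/Stay, q/D/f/In, q/D/f/Stay.

12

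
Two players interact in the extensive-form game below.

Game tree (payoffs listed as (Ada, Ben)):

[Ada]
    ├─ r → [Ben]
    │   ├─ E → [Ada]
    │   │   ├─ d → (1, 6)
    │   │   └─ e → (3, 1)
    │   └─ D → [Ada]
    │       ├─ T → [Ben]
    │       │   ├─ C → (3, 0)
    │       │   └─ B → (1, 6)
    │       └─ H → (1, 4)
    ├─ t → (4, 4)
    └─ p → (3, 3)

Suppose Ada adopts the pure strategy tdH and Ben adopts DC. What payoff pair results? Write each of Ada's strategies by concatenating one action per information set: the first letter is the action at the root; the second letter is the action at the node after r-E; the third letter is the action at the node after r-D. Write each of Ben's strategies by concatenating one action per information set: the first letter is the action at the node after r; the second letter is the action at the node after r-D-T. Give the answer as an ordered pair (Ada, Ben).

Trace the play path from the root:
  Ada plays t
→ terminal payoff (4, 4).
(Ada's choice at the node after r-E is never reached on this path, so it doesn't affect the outcome.)

(4, 4)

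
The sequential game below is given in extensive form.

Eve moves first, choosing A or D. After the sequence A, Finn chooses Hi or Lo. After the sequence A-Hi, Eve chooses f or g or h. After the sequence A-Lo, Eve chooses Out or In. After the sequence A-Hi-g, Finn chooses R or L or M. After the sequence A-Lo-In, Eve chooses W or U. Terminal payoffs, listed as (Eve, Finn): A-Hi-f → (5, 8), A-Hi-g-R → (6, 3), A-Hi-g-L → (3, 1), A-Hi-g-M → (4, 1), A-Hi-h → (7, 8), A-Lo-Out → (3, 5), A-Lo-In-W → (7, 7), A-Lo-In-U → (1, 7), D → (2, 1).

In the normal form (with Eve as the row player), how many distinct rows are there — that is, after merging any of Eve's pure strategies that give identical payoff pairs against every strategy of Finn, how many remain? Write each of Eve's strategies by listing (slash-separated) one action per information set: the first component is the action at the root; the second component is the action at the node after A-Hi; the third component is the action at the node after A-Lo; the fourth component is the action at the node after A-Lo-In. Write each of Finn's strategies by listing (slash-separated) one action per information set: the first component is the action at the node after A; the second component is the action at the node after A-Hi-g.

10

Eve has 24 pure strategies: A/f/Out/W, A/f/Out/U, A/f/In/W, A/f/In/U, A/g/Out/W, A/g/Out/U, A/g/In/W, A/g/In/U, A/h/Out/W, A/h/Out/U, A/h/In/W, A/h/In/U, D/f/Out/W, D/f/Out/U, D/f/In/W, D/f/In/U, D/g/Out/W, D/g/Out/U, D/g/In/W, D/g/In/U, D/h/Out/W, D/h/Out/U, D/h/In/W, D/h/In/U. Columns: Hi/R, Hi/L, Hi/M, Lo/R, Lo/L, Lo/M.
{A/f/Out/W, A/f/Out/U} → row (5,8) (5,8) (5,8) (3,5) (3,5) (3,5)
{A/f/In/W} → row (5,8) (5,8) (5,8) (7,7) (7,7) (7,7)
{A/f/In/U} → row (5,8) (5,8) (5,8) (1,7) (1,7) (1,7)
{A/g/Out/W, A/g/Out/U} → row (6,3) (3,1) (4,1) (3,5) (3,5) (3,5)
{A/g/In/W} → row (6,3) (3,1) (4,1) (7,7) (7,7) (7,7)
{A/g/In/U} → row (6,3) (3,1) (4,1) (1,7) (1,7) (1,7)
{A/h/Out/W, A/h/Out/U} → row (7,8) (7,8) (7,8) (3,5) (3,5) (3,5)
{A/h/In/W} → row (7,8) (7,8) (7,8) (7,7) (7,7) (7,7)
{A/h/In/U} → row (7,8) (7,8) (7,8) (1,7) (1,7) (1,7)
{D/f/Out/W, D/f/Out/U, D/f/In/W, D/f/In/U, D/g/Out/W, D/g/Out/U, D/g/In/W, D/g/In/U, D/h/Out/W, D/h/Out/U, D/h/In/W, D/h/In/U} → row (2,1) (2,1) (2,1) (2,1) (2,1) (2,1)
That's 10 distinct rows out of 24 strategies.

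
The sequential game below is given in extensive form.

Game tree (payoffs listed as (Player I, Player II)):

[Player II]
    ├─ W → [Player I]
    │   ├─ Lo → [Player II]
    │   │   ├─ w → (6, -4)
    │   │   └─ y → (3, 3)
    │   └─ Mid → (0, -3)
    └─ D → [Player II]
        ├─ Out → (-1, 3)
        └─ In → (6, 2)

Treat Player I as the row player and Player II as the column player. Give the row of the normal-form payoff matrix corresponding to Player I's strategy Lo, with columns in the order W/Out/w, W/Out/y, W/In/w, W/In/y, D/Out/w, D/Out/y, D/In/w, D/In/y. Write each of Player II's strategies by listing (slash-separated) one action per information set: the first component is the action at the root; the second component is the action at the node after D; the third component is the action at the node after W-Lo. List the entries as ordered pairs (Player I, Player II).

vs W/Out/w: Player II plays W → Player I plays Lo at [W] → Player II plays w at [W-Lo] → (6, -4)
vs W/Out/y: Player II plays W → Player I plays Lo at [W] → Player II plays y at [W-Lo] → (3, 3)
vs W/In/w: Player II plays W → Player I plays Lo at [W] → Player II plays w at [W-Lo] → (6, -4)
vs W/In/y: Player II plays W → Player I plays Lo at [W] → Player II plays y at [W-Lo] → (3, 3)
vs D/Out/w: Player II plays D → Player II plays Out at [D] → (-1, 3)
vs D/Out/y: Player II plays D → Player II plays Out at [D] → (-1, 3)
vs D/In/w: Player II plays D → Player II plays In at [D] → (6, 2)
vs D/In/y: Player II plays D → Player II plays In at [D] → (6, 2)

(6,-4) (3,3) (6,-4) (3,3) (-1,3) (-1,3) (6,2) (6,2)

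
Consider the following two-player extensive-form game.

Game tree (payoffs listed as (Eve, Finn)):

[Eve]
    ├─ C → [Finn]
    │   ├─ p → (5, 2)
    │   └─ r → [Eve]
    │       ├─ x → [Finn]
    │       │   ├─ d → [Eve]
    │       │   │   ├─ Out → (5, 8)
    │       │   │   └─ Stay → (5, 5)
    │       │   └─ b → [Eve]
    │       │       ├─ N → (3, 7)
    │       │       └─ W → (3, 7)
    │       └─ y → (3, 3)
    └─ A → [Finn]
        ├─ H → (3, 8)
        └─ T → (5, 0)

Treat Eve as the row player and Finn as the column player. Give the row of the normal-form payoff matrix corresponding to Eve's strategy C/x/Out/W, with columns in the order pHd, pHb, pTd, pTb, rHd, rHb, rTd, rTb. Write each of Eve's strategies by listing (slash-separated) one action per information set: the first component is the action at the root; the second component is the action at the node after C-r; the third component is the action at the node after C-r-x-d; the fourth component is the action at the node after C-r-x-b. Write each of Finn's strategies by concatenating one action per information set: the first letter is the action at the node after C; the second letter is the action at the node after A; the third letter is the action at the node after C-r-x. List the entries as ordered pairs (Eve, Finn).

vs pHd: Eve plays C → Finn plays p at [C] → (5, 2)
vs pHb: Eve plays C → Finn plays p at [C] → (5, 2)
vs pTd: Eve plays C → Finn plays p at [C] → (5, 2)
vs pTb: Eve plays C → Finn plays p at [C] → (5, 2)
vs rHd: Eve plays C → Finn plays r at [C] → Eve plays x at [C-r] → Finn plays d at [C-r-x] → Eve plays Out at [C-r-x-d] → (5, 8)
vs rHb: Eve plays C → Finn plays r at [C] → Eve plays x at [C-r] → Finn plays b at [C-r-x] → Eve plays W at [C-r-x-b] → (3, 7)
vs rTd: Eve plays C → Finn plays r at [C] → Eve plays x at [C-r] → Finn plays d at [C-r-x] → Eve plays Out at [C-r-x-d] → (5, 8)
vs rTb: Eve plays C → Finn plays r at [C] → Eve plays x at [C-r] → Finn plays b at [C-r-x] → Eve plays W at [C-r-x-b] → (3, 7)

(5,2) (5,2) (5,2) (5,2) (5,8) (3,7) (5,8) (3,7)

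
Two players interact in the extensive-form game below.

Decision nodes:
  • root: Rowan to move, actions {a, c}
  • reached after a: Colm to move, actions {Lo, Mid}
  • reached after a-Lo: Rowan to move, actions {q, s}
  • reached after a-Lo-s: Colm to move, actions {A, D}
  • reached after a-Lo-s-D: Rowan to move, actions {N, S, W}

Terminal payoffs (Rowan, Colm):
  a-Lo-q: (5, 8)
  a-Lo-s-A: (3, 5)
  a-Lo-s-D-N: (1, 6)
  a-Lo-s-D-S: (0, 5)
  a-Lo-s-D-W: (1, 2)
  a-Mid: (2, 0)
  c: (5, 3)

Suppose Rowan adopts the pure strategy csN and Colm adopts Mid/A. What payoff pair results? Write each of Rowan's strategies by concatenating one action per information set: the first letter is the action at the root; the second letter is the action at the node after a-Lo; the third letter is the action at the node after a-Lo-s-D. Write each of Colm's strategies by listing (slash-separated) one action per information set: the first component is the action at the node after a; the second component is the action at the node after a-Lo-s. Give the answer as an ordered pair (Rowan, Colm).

Trace the play path from the root:
  Rowan plays c
→ terminal payoff (5, 3).
(Rowan's choice at the node after a-Lo is never reached on this path, so it doesn't affect the outcome.)

(5, 3)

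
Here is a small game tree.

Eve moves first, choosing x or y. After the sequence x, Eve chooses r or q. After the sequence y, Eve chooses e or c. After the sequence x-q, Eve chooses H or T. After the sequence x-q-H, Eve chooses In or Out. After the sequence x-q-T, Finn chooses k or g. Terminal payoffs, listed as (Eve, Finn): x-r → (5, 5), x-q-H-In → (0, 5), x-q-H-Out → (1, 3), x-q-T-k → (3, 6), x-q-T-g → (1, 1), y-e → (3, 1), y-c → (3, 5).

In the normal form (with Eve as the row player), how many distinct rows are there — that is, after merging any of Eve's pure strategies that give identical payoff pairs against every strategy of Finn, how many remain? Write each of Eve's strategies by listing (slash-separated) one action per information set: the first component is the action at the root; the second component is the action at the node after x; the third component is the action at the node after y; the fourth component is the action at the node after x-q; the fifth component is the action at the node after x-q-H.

6

Eve has 32 pure strategies: x/r/e/H/In, x/r/e/H/Out, x/r/e/T/In, x/r/e/T/Out, x/r/c/H/In, x/r/c/H/Out, x/r/c/T/In, x/r/c/T/Out, x/q/e/H/In, x/q/e/H/Out, x/q/e/T/In, x/q/e/T/Out, x/q/c/H/In, x/q/c/H/Out, x/q/c/T/In, x/q/c/T/Out, y/r/e/H/In, y/r/e/H/Out, y/r/e/T/In, y/r/e/T/Out, y/r/c/H/In, y/r/c/H/Out, y/r/c/T/In, y/r/c/T/Out, y/q/e/H/In, y/q/e/H/Out, y/q/e/T/In, y/q/e/T/Out, y/q/c/H/In, y/q/c/H/Out, y/q/c/T/In, y/q/c/T/Out. Columns: k, g.
{x/r/e/H/In, x/r/e/H/Out, x/r/e/T/In, x/r/e/T/Out, x/r/c/H/In, x/r/c/H/Out, x/r/c/T/In, x/r/c/T/Out} → row (5,5) (5,5)
{x/q/e/H/In, x/q/c/H/In} → row (0,5) (0,5)
{x/q/e/H/Out, x/q/c/H/Out} → row (1,3) (1,3)
{x/q/e/T/In, x/q/e/T/Out, x/q/c/T/In, x/q/c/T/Out} → row (3,6) (1,1)
{y/r/e/H/In, y/r/e/H/Out, y/r/e/T/In, y/r/e/T/Out, y/q/e/H/In, y/q/e/H/Out, y/q/e/T/In, y/q/e/T/Out} → row (3,1) (3,1)
{y/r/c/H/In, y/r/c/H/Out, y/r/c/T/In, y/r/c/T/Out, y/q/c/H/In, y/q/c/H/Out, y/q/c/T/In, y/q/c/T/Out} → row (3,5) (3,5)
That's 6 distinct rows out of 32 strategies.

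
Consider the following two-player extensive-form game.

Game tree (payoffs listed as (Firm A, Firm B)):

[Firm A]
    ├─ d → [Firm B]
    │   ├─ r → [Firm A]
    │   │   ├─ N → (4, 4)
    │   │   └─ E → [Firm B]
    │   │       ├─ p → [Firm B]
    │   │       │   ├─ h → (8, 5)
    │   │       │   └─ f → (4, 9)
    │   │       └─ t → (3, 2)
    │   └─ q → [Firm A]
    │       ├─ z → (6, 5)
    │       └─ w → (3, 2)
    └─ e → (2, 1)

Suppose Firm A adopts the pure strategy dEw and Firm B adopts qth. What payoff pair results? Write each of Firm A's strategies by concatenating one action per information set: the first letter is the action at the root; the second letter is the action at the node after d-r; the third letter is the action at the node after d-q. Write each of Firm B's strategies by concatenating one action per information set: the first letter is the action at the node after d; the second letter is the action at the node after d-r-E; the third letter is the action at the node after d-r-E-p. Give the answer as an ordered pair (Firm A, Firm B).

Trace the play path from the root:
  Firm A plays d
  Firm B plays q at [d]
  Firm A plays w at [d-q]
→ terminal payoff (3, 2).
(Firm A's choice at the node after d-r is never reached on this path, so it doesn't affect the outcome.)

(3, 2)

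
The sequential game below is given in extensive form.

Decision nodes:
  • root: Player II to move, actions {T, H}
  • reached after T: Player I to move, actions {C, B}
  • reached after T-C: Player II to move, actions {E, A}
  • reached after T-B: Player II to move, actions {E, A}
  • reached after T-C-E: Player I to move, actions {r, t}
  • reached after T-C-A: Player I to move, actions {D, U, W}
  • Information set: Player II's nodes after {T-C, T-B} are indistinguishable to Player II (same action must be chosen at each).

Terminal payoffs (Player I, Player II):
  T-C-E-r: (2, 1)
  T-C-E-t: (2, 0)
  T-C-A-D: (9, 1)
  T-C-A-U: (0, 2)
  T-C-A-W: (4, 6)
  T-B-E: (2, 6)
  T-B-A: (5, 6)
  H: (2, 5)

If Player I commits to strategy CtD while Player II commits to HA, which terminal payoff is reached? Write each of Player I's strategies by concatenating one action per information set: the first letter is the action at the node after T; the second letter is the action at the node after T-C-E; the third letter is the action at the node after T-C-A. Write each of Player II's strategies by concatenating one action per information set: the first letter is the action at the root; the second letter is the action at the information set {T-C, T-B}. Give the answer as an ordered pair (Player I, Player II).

(2, 5)

Trace the play path from the root:
  Player II plays H
→ terminal payoff (2, 5).
(Player I's choice at the node after T is never reached on this path, so it doesn't affect the outcome.)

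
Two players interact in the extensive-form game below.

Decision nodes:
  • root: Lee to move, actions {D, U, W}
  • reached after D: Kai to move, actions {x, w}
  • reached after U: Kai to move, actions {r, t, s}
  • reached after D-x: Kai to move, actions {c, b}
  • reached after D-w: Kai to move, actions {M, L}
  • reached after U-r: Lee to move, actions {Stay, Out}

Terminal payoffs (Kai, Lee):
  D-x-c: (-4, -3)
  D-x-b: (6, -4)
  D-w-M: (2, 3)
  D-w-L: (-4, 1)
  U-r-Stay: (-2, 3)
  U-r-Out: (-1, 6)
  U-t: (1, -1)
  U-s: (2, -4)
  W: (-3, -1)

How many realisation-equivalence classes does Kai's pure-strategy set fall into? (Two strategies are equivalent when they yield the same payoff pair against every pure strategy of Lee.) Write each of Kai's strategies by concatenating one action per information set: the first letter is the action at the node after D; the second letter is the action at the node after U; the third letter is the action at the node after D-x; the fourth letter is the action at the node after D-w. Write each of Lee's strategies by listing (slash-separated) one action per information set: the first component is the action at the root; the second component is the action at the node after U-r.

Kai has 24 pure strategies: xrcM, xrcL, xrbM, xrbL, xtcM, xtcL, xtbM, xtbL, xscM, xscL, xsbM, xsbL, wrcM, wrcL, wrbM, wrbL, wtcM, wtcL, wtbM, wtbL, wscM, wscL, wsbM, wsbL. Columns: D/Stay, D/Out, U/Stay, U/Out, W/Stay, W/Out.
{xrcM, xrcL} → row (-4,-3) (-4,-3) (-2,3) (-1,6) (-3,-1) (-3,-1)
{xrbM, xrbL} → row (6,-4) (6,-4) (-2,3) (-1,6) (-3,-1) (-3,-1)
{xtcM, xtcL} → row (-4,-3) (-4,-3) (1,-1) (1,-1) (-3,-1) (-3,-1)
{xtbM, xtbL} → row (6,-4) (6,-4) (1,-1) (1,-1) (-3,-1) (-3,-1)
{xscM, xscL} → row (-4,-3) (-4,-3) (2,-4) (2,-4) (-3,-1) (-3,-1)
{xsbM, xsbL} → row (6,-4) (6,-4) (2,-4) (2,-4) (-3,-1) (-3,-1)
{wrcM, wrbM} → row (2,3) (2,3) (-2,3) (-1,6) (-3,-1) (-3,-1)
{wrcL, wrbL} → row (-4,1) (-4,1) (-2,3) (-1,6) (-3,-1) (-3,-1)
{wtcM, wtbM} → row (2,3) (2,3) (1,-1) (1,-1) (-3,-1) (-3,-1)
{wtcL, wtbL} → row (-4,1) (-4,1) (1,-1) (1,-1) (-3,-1) (-3,-1)
{wscM, wsbM} → row (2,3) (2,3) (2,-4) (2,-4) (-3,-1) (-3,-1)
{wscL, wsbL} → row (-4,1) (-4,1) (2,-4) (2,-4) (-3,-1) (-3,-1)
That's 12 distinct rows out of 24 strategies.

12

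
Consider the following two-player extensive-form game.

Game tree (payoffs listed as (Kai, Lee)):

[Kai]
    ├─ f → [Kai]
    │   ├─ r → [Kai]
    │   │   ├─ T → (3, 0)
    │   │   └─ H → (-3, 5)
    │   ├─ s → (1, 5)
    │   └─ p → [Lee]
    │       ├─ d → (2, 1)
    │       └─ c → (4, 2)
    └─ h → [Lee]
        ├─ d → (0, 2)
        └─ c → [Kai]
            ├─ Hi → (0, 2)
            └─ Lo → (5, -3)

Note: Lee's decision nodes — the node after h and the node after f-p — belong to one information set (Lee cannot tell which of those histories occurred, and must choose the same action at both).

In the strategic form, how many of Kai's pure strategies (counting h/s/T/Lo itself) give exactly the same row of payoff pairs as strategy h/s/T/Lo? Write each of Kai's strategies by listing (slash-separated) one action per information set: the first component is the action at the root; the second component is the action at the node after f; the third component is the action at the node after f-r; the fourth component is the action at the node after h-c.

Row for h/s/T/Lo (columns d, c): (0,2) (5,-3).
Under h/s/T/Lo, Kai's choice at the node after f and at the node after f-r can never be reached regardless of what Lee does, so varying those choices leaves every outcome unchanged.
Holding the reachable choices fixed and varying the unreachable ones freely already gives 3 × 2 = 6 equivalent strategies.
No other strategy reproduces this row, so those 6 are the full class: h/r/T/Lo, h/r/H/Lo, h/s/T/Lo, h/s/H/Lo, h/p/T/Lo, h/p/H/Lo.

6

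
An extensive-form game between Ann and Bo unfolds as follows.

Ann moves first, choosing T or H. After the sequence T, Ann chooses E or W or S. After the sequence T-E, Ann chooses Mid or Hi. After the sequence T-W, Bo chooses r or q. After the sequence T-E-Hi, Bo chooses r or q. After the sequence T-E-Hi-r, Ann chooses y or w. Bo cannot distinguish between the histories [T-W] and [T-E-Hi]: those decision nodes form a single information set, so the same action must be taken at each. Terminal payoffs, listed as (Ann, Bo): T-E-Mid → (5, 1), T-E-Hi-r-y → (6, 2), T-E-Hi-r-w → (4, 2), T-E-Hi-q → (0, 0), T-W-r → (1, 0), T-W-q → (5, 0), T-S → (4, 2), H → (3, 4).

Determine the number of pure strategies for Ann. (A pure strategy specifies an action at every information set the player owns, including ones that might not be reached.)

24

Ann owns the root with actions {T, H} — two choices.
Ann owns the node after T with actions {E, W, S} — three choices.
Ann owns the node after T-E with actions {Mid, Hi} — two choices.
Ann owns the node after T-E-Hi-r with actions {y, w} — two choices.
A pure strategy fixes one action at each information set independently, so the count is the product 2 × 3 × 2 × 2 = 24.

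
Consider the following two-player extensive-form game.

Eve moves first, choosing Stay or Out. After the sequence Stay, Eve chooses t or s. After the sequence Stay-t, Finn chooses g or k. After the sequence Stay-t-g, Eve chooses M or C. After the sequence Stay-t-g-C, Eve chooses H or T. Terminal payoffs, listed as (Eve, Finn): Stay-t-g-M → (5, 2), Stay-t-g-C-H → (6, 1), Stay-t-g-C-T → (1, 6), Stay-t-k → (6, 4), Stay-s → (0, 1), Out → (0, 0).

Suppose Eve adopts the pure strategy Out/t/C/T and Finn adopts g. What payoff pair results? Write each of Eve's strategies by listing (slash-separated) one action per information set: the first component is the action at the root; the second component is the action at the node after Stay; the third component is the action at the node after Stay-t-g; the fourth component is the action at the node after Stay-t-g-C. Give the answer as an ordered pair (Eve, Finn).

Trace the play path from the root:
  Eve plays Out
→ terminal payoff (0, 0).
(Eve's choice at the node after Stay is never reached on this path, so it doesn't affect the outcome.)

(0, 0)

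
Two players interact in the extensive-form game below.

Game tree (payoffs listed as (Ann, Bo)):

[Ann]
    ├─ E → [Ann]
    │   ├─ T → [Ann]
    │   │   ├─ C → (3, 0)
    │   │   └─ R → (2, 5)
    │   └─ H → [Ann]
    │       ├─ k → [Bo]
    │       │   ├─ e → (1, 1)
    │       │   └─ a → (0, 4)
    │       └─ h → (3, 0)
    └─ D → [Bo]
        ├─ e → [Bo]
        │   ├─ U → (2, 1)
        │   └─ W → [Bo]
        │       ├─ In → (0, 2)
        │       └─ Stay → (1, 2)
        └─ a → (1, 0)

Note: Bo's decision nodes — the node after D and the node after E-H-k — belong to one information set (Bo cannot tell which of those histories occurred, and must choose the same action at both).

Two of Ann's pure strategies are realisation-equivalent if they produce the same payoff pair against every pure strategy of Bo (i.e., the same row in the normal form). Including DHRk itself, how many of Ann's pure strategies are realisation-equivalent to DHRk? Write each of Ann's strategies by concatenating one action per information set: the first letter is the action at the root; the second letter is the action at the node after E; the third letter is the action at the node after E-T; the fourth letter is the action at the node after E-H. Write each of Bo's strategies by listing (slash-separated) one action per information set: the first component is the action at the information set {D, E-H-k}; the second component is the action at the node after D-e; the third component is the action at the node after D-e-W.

8

Row for DHRk (columns e/U/In, e/U/Stay, e/W/In, e/W/Stay, a/U/In, a/U/Stay, a/W/In, a/W/Stay): (2,1) (2,1) (0,2) (1,2) (1,0) (1,0) (1,0) (1,0).
Under DHRk, Ann's choice at the node after E and at the node after E-T and at the node after E-H can never be reached regardless of what Bo does, so varying those choices leaves every outcome unchanged.
Holding the reachable choices fixed and varying the unreachable ones freely already gives 2 × 2 × 2 = 8 equivalent strategies.
No other strategy reproduces this row, so those 8 are the full class: DTCk, DTCh, DTRk, DTRh, DHCk, DHCh, DHRk, DHRh.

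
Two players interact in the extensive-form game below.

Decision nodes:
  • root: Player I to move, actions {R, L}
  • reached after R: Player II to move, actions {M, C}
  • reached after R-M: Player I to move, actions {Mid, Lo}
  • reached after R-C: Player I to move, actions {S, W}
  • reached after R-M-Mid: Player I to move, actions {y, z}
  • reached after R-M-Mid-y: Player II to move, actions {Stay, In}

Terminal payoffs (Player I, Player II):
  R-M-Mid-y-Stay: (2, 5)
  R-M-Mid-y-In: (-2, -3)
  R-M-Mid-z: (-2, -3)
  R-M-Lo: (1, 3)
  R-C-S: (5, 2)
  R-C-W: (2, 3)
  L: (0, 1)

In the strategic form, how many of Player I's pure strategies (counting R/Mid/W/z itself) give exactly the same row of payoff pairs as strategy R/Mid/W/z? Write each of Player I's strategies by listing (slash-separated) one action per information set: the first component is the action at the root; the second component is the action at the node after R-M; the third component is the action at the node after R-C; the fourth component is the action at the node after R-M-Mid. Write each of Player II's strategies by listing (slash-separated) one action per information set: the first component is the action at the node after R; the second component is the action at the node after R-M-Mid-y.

Row for R/Mid/W/z (columns M/Stay, M/In, C/Stay, C/In): (-2,-3) (-2,-3) (2,3) (2,3).
Every one of Player I's information sets is on the play path for some reply by Player II when Player I follows R/Mid/W/z.
Changing the action at any of them therefore changes at least one column, so only R/Mid/W/z itself gives this row.

1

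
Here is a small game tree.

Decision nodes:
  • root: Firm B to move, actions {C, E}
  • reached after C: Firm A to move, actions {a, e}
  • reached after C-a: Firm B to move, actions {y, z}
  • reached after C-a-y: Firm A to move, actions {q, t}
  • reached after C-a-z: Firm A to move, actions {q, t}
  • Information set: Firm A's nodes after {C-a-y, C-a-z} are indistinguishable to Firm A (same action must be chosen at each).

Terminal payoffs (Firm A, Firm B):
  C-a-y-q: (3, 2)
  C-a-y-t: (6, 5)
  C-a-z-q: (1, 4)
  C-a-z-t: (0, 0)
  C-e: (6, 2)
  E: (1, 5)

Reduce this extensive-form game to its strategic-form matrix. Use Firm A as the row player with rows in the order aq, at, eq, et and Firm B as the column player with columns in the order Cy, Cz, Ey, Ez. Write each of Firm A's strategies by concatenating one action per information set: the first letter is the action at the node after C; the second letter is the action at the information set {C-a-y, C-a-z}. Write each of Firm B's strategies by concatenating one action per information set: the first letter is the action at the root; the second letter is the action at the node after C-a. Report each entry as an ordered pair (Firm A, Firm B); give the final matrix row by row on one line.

           Cy       Cz       Ey       Ez
  aq    (3,2)    (1,4)    (1,5)    (1,5)
  at    (6,5)    (0,0)    (1,5)    (1,5)
  eq    (6,2)    (6,2)    (1,5)    (1,5)
  et    (6,2)    (6,2)    (1,5)    (1,5)

aq: (3,2) (1,4) (1,5) (1,5) | at: (6,5) (0,0) (1,5) (1,5) | eq: (6,2) (6,2) (1,5) (1,5) | et: (6,2) (6,2) (1,5) (1,5)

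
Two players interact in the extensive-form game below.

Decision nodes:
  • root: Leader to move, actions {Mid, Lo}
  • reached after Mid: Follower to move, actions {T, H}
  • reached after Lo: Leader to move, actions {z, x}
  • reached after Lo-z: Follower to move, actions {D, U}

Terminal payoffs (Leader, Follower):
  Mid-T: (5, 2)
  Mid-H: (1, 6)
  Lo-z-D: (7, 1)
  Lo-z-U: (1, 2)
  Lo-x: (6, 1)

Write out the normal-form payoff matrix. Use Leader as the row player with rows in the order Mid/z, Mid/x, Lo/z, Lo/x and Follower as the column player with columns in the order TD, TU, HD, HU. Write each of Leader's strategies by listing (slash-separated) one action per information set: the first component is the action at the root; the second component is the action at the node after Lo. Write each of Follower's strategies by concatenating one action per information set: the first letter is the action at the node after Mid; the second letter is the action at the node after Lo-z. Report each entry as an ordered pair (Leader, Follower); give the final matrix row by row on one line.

Mid/z: (5,2) (5,2) (1,6) (1,6) | Mid/x: (5,2) (5,2) (1,6) (1,6) | Lo/z: (7,1) (1,2) (7,1) (1,2) | Lo/x: (6,1) (6,1) (6,1) (6,1)

            TD       TU       HD       HU
Mid/z    (5,2)    (5,2)    (1,6)    (1,6)
Mid/x    (5,2)    (5,2)    (1,6)    (1,6)
 Lo/z    (7,1)    (1,2)    (7,1)    (1,2)
 Lo/x    (6,1)    (6,1)    (6,1)    (6,1)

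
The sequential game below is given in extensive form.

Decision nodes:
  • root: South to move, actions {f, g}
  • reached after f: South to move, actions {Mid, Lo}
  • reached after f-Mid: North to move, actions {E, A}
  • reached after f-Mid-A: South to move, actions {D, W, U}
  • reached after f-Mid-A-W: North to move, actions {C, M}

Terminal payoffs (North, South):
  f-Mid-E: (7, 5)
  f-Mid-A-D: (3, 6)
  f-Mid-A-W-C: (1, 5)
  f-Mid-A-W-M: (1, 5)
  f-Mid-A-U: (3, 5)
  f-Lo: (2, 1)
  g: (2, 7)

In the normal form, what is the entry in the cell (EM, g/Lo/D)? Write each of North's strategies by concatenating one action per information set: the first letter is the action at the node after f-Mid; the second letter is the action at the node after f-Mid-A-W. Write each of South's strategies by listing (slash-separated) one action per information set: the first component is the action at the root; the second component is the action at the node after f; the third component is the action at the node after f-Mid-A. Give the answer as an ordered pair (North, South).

(2, 7)

Trace the play path from the root:
  South plays g
→ terminal payoff (2, 7).
(North's choice at the node after f-Mid is never reached on this path, so it doesn't affect the outcome.)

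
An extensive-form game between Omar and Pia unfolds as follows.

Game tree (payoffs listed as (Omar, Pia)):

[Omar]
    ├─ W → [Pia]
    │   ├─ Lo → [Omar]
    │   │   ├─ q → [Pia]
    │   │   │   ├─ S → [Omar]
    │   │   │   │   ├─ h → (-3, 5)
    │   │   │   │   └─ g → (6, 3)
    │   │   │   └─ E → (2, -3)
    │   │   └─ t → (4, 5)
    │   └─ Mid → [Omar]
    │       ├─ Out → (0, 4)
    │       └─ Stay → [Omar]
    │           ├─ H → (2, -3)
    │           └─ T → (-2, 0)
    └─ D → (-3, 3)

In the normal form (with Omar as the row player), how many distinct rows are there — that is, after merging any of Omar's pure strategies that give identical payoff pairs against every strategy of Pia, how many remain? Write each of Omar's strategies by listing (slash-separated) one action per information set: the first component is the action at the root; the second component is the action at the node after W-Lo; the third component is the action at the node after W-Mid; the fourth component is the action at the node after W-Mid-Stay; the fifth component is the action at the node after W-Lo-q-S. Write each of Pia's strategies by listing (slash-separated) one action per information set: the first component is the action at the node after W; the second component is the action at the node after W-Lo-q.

Omar has 32 pure strategies: W/q/Out/H/h, W/q/Out/H/g, W/q/Out/T/h, W/q/Out/T/g, W/q/Stay/H/h, W/q/Stay/H/g, W/q/Stay/T/h, W/q/Stay/T/g, W/t/Out/H/h, W/t/Out/H/g, W/t/Out/T/h, W/t/Out/T/g, W/t/Stay/H/h, W/t/Stay/H/g, W/t/Stay/T/h, W/t/Stay/T/g, D/q/Out/H/h, D/q/Out/H/g, D/q/Out/T/h, D/q/Out/T/g, D/q/Stay/H/h, D/q/Stay/H/g, D/q/Stay/T/h, D/q/Stay/T/g, D/t/Out/H/h, D/t/Out/H/g, D/t/Out/T/h, D/t/Out/T/g, D/t/Stay/H/h, D/t/Stay/H/g, D/t/Stay/T/h, D/t/Stay/T/g. Columns: Lo/S, Lo/E, Mid/S, Mid/E.
{W/q/Out/H/h, W/q/Out/T/h} → row (-3,5) (2,-3) (0,4) (0,4)
{W/q/Out/H/g, W/q/Out/T/g} → row (6,3) (2,-3) (0,4) (0,4)
{W/q/Stay/H/h} → row (-3,5) (2,-3) (2,-3) (2,-3)
{W/q/Stay/H/g} → row (6,3) (2,-3) (2,-3) (2,-3)
{W/q/Stay/T/h} → row (-3,5) (2,-3) (-2,0) (-2,0)
{W/q/Stay/T/g} → row (6,3) (2,-3) (-2,0) (-2,0)
{W/t/Out/H/h, W/t/Out/H/g, W/t/Out/T/h, W/t/Out/T/g} → row (4,5) (4,5) (0,4) (0,4)
{W/t/Stay/H/h, W/t/Stay/H/g} → row (4,5) (4,5) (2,-3) (2,-3)
{W/t/Stay/T/h, W/t/Stay/T/g} → row (4,5) (4,5) (-2,0) (-2,0)
{D/q/Out/H/h, D/q/Out/H/g, D/q/Out/T/h, D/q/Out/T/g, D/q/Stay/H/h, D/q/Stay/H/g, D/q/Stay/T/h, D/q/Stay/T/g, D/t/Out/H/h, D/t/Out/H/g, D/t/Out/T/h, D/t/Out/T/g, D/t/Stay/H/h, D/t/Stay/H/g, D/t/Stay/T/h, D/t/Stay/T/g} → row (-3,3) (-3,3) (-3,3) (-3,3)
That's 10 distinct rows out of 32 strategies.

10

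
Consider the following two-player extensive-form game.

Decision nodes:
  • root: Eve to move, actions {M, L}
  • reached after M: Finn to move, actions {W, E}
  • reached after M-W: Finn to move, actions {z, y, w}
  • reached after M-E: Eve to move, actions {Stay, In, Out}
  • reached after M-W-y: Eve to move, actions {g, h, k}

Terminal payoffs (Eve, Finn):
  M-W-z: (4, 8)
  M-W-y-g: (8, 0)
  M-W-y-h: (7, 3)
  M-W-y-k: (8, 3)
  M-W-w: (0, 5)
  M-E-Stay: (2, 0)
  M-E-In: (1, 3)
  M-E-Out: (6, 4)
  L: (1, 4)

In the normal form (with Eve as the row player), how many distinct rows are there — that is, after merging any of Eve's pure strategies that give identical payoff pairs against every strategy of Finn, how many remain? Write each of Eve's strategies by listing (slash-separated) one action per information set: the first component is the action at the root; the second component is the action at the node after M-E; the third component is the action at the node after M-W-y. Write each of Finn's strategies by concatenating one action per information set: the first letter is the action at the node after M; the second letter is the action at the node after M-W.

10

Eve has 18 pure strategies: M/Stay/g, M/Stay/h, M/Stay/k, M/In/g, M/In/h, M/In/k, M/Out/g, M/Out/h, M/Out/k, L/Stay/g, L/Stay/h, L/Stay/k, L/In/g, L/In/h, L/In/k, L/Out/g, L/Out/h, L/Out/k. Columns: Wz, Wy, Ww, Ez, Ey, Ew.
{M/Stay/g} → row (4,8) (8,0) (0,5) (2,0) (2,0) (2,0)
{M/Stay/h} → row (4,8) (7,3) (0,5) (2,0) (2,0) (2,0)
{M/Stay/k} → row (4,8) (8,3) (0,5) (2,0) (2,0) (2,0)
{M/In/g} → row (4,8) (8,0) (0,5) (1,3) (1,3) (1,3)
{M/In/h} → row (4,8) (7,3) (0,5) (1,3) (1,3) (1,3)
{M/In/k} → row (4,8) (8,3) (0,5) (1,3) (1,3) (1,3)
{M/Out/g} → row (4,8) (8,0) (0,5) (6,4) (6,4) (6,4)
{M/Out/h} → row (4,8) (7,3) (0,5) (6,4) (6,4) (6,4)
{M/Out/k} → row (4,8) (8,3) (0,5) (6,4) (6,4) (6,4)
{L/Stay/g, L/Stay/h, L/Stay/k, L/In/g, L/In/h, L/In/k, L/Out/g, L/Out/h, L/Out/k} → row (1,4) (1,4) (1,4) (1,4) (1,4) (1,4)
That's 10 distinct rows out of 18 strategies.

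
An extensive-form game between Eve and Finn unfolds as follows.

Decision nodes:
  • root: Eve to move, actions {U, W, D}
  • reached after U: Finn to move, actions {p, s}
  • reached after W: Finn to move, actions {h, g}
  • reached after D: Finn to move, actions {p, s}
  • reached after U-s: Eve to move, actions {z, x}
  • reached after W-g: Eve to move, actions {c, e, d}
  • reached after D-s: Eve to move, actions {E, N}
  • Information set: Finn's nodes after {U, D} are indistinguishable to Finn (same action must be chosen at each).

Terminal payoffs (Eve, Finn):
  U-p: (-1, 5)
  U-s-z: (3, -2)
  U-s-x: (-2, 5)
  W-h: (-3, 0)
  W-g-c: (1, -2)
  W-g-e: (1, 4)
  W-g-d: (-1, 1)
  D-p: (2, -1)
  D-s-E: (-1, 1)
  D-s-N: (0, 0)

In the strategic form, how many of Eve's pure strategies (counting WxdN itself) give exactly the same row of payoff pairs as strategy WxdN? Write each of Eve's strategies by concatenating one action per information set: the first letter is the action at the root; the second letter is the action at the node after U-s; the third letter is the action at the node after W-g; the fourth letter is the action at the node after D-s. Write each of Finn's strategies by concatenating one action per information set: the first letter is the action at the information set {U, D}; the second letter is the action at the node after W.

4

Row for WxdN (columns ph, pg, sh, sg): (-3,0) (-1,1) (-3,0) (-1,1).
Under WxdN, Eve's choice at the node after U-s and at the node after D-s can never be reached regardless of what Finn does, so varying those choices leaves every outcome unchanged.
Holding the reachable choices fixed and varying the unreachable ones freely already gives 2 × 2 = 4 equivalent strategies.
No other strategy reproduces this row, so those 4 are the full class: WzdE, WzdN, WxdE, WxdN.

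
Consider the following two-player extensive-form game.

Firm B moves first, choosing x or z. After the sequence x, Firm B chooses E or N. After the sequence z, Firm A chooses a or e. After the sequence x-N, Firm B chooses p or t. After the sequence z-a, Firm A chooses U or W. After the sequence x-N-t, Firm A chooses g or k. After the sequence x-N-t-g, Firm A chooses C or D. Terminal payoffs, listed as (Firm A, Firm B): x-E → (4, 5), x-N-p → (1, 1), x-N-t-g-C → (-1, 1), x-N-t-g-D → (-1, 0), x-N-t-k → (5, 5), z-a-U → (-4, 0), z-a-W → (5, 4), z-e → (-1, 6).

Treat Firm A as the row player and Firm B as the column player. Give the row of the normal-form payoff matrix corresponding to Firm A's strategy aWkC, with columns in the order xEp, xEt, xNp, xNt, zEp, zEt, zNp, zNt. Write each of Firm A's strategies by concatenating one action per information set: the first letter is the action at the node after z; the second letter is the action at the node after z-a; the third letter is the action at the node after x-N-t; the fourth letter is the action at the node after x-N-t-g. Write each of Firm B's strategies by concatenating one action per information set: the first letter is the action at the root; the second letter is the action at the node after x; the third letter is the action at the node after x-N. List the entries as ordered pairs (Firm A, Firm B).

vs xEp: Firm B plays x → Firm B plays E at [x] → (4, 5)
vs xEt: Firm B plays x → Firm B plays E at [x] → (4, 5)
vs xNp: Firm B plays x → Firm B plays N at [x] → Firm B plays p at [x-N] → (1, 1)
vs xNt: Firm B plays x → Firm B plays N at [x] → Firm B plays t at [x-N] → Firm A plays k at [x-N-t] → (5, 5)
vs zEp: Firm B plays z → Firm A plays a at [z] → Firm A plays W at [z-a] → (5, 4)
vs zEt: Firm B plays z → Firm A plays a at [z] → Firm A plays W at [z-a] → (5, 4)
vs zNp: Firm B plays z → Firm A plays a at [z] → Firm A plays W at [z-a] → (5, 4)
vs zNt: Firm B plays z → Firm A plays a at [z] → Firm A plays W at [z-a] → (5, 4)

(4,5) (4,5) (1,1) (5,5) (5,4) (5,4) (5,4) (5,4)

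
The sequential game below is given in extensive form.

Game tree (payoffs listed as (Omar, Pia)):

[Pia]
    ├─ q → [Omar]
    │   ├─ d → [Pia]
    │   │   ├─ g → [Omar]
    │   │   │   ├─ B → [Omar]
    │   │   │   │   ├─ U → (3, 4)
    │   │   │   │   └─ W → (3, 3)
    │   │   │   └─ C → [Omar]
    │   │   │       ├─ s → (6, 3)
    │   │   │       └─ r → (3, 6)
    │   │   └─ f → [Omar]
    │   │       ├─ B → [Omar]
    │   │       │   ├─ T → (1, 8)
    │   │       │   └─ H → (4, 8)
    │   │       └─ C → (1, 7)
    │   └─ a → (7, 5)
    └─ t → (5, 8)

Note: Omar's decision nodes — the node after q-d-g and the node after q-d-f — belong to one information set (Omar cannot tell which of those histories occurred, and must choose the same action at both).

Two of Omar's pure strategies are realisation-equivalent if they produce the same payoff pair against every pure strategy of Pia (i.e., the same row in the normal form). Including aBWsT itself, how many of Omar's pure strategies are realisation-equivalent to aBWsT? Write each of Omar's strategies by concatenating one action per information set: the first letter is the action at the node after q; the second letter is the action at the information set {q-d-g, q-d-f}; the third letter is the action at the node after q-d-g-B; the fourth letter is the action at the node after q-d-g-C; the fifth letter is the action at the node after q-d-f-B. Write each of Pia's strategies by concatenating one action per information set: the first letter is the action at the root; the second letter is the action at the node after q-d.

Row for aBWsT (columns qg, qf, tg, tf): (7,5) (7,5) (5,8) (5,8).
Under aBWsT, Omar's choice at the information set {q-d-g, q-d-f} and at the node after q-d-g-B and at the node after q-d-g-C and at the node after q-d-f-B can never be reached regardless of what Pia does, so varying those choices leaves every outcome unchanged.
Holding the reachable choices fixed and varying the unreachable ones freely already gives 2 × 2 × 2 × 2 = 16 equivalent strategies.
No other strategy reproduces this row, so those 16 are the full class: aBUsT, aBUsH, aBUrT, aBUrH, aBWsT, aBWsH, aBWrT, aBWrH, aCUsT, aCUsH, aCUrT, aCUrH, aCWsT, aCWsH, aCWrT, aCWrH.

16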